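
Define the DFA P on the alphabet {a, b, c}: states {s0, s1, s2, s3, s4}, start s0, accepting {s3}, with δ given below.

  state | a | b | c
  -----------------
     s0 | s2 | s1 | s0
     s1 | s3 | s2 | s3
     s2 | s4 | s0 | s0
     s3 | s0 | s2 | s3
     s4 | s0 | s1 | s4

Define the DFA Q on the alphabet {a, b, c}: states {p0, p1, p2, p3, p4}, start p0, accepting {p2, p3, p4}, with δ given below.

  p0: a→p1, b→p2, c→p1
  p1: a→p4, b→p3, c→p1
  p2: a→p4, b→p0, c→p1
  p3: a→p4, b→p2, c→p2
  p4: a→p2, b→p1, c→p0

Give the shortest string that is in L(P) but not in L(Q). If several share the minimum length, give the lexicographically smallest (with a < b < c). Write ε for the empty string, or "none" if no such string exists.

bc

The string bc is accepted by P but not by Q.
No shorter string lies in the difference, and bc is the lexicographically first length-2 string in L(P) \ L(Q).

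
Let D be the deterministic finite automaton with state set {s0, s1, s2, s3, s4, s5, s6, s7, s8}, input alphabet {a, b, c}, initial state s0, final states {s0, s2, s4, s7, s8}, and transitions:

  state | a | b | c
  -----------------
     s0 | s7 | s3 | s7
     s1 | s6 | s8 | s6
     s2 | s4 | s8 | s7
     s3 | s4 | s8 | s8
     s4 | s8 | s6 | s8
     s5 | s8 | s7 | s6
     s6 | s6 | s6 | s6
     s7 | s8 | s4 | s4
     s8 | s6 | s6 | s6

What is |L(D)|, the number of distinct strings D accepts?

The useful subgraph on states {s0, s3, s4, s7, s8} is acyclic, so L(D) is finite; the longest accepting path visits 4 useful states, giving maximum string length 3.
Counting accepting paths from s0 by length: 1 of length 0, 2 of length 1, 9 of length 2, 10 of length 3. Total 22.

22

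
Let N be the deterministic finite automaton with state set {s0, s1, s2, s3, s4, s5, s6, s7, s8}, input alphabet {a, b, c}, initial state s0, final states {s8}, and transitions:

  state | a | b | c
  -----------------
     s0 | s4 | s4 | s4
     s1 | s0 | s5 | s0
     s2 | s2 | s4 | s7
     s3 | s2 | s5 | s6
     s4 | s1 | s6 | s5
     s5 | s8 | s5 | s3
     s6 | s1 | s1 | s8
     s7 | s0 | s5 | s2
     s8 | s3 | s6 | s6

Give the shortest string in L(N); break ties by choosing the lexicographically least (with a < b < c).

A breadth-first search from s0 reaches an accepting state first via the path s0 → s4 → s6 → s8 on input abc.
No string of length < 3 is accepted (BFS exhausts all shorter strings without reaching an accepting state), and abc is the lexicographically least accepting string of length 3.

abc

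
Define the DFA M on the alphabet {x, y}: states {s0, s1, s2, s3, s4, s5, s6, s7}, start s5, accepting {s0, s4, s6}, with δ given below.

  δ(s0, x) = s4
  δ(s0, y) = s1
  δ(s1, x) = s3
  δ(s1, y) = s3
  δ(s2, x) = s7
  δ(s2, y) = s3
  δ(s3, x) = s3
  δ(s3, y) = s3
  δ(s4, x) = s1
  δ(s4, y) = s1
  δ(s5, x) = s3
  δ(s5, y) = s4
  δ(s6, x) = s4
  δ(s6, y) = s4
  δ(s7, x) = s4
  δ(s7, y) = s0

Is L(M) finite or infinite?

finite

The useful states (reachable from s5 and able to reach an accepting state) are {s4, s5}.
Restricted to these states the transition graph has no cycle, so every accepting path has bounded length and L is finite.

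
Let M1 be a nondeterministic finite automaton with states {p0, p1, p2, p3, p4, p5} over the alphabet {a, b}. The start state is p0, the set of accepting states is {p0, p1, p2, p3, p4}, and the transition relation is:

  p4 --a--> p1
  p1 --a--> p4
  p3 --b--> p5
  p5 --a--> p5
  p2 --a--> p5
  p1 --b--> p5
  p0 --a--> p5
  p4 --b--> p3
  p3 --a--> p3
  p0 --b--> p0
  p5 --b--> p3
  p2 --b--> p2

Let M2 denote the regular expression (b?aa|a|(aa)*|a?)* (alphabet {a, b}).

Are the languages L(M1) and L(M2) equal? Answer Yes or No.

No

The string b is accepted by M1 but rejected by M2.
So L(M1) ≠ L(M2).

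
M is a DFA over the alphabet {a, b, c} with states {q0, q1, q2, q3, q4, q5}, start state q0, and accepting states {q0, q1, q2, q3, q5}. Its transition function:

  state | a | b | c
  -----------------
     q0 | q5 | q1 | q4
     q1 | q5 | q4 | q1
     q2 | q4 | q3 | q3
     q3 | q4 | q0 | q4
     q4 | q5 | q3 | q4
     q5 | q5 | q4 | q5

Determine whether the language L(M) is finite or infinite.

infinite

State q1 is reachable from the start and can reach an accepting state, and it lies on the cycle q1 → q1.
Traversing that cycle any number of times yields accepted strings of unbounded length, so the language is infinite.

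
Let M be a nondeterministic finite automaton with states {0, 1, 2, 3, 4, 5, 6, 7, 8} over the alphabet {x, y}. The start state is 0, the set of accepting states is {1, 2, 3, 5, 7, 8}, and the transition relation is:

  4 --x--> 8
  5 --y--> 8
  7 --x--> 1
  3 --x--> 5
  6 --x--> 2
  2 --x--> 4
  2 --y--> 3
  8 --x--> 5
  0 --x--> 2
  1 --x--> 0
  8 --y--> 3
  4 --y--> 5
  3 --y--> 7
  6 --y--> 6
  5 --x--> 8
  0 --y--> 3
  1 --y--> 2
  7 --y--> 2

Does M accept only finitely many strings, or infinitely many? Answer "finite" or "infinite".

infinite

State 3 is reachable from the start and can reach an accepting state, and it lies on the cycle 3 → 5 → 8 → 3.
Traversing that cycle any number of times yields accepted strings of unbounded length, so the language is infinite.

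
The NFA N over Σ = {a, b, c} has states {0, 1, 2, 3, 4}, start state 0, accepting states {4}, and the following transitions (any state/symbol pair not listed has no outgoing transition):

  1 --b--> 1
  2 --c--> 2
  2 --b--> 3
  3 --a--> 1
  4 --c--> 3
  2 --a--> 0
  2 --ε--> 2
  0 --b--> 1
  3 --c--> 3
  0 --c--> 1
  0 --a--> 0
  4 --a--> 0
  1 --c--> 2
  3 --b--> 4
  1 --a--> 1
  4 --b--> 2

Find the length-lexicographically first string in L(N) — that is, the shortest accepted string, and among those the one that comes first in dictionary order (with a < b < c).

bcbb

A breadth-first search from 0 reaches an accepting state first via the path 0 → 1 → 2 → 3 → 4 on input bcbb.
No string of length < 4 is accepted (BFS exhausts all shorter strings without reaching an accepting state), and bcbb is the lexicographically least accepting string of length 4.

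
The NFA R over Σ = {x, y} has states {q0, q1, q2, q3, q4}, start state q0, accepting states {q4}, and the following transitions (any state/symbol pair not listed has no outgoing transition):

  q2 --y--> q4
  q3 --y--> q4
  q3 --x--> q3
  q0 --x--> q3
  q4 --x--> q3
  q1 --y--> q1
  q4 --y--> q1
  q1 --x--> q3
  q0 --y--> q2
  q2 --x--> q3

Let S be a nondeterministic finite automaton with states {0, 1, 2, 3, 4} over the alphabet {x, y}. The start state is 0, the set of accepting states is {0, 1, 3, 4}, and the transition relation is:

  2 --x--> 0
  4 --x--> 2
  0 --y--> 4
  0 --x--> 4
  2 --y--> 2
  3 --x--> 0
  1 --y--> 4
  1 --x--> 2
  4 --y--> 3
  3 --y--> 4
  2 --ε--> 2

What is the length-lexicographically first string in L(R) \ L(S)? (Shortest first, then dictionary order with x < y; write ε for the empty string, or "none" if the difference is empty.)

The string xxy is accepted by R but not by S.
No shorter string lies in the difference, and xxy is the lexicographically first length-3 string in L(R) \ L(S).

xxy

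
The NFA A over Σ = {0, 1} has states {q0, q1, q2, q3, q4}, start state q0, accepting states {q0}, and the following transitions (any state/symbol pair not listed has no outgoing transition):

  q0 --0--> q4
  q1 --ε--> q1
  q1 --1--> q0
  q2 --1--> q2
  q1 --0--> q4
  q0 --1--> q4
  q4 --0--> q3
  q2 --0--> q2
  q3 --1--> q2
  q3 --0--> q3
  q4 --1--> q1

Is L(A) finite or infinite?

infinite

State q0 is reachable from the start and can reach an accepting state, and it lies on the cycle q0 → q4 → q1 → q0.
Traversing that cycle any number of times yields accepted strings of unbounded length, so the language is infinite.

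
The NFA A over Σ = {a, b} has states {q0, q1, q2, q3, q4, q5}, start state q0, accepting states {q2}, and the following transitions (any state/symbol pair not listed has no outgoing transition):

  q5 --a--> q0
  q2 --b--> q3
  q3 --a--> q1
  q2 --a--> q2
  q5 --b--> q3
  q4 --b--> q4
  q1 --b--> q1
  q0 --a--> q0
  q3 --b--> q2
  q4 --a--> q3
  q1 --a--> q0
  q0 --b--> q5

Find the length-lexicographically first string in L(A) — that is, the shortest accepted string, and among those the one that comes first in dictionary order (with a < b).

A breadth-first search from q0 reaches an accepting state first via the path q0 → q5 → q3 → q2 on input bbb.
No string of length < 3 is accepted (BFS exhausts all shorter strings without reaching an accepting state), and bbb is the lexicographically least accepting string of length 3.

bbb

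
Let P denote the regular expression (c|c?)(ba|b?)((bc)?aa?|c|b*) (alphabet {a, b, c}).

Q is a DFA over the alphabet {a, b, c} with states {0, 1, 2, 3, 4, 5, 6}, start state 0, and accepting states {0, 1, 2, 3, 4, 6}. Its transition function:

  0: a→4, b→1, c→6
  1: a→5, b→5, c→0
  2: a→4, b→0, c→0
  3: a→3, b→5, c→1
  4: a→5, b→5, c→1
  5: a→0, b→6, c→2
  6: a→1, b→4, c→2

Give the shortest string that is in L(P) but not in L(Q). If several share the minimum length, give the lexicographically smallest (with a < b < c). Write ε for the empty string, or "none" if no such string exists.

The string aa is accepted by P but not by Q.
No shorter string lies in the difference, and aa is the lexicographically first length-2 string in L(P) \ L(Q).

aa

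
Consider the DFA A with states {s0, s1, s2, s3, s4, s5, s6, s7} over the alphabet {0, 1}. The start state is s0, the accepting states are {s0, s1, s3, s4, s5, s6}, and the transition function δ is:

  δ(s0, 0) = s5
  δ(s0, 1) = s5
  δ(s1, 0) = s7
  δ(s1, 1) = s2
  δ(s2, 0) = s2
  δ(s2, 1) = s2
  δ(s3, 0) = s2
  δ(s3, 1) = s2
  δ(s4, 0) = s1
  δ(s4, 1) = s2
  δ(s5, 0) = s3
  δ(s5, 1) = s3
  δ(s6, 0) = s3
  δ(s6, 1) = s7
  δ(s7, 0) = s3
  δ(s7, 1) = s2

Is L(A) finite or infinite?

The useful states (reachable from s0 and able to reach an accepting state) are {s0, s3, s5}.
Restricted to these states the transition graph has no cycle, so every accepting path has bounded length and L is finite.

finite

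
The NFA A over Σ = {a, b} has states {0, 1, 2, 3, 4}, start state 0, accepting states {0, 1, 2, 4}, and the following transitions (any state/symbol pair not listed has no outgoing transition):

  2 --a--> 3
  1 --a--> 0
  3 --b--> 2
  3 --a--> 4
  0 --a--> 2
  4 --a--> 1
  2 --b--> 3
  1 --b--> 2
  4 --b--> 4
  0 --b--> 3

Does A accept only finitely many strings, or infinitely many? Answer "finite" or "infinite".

infinite

State 2 is reachable from the start and can reach an accepting state, and it lies on the cycle 2 → 3 → 2.
Traversing that cycle any number of times yields accepted strings of unbounded length, so the language is infinite.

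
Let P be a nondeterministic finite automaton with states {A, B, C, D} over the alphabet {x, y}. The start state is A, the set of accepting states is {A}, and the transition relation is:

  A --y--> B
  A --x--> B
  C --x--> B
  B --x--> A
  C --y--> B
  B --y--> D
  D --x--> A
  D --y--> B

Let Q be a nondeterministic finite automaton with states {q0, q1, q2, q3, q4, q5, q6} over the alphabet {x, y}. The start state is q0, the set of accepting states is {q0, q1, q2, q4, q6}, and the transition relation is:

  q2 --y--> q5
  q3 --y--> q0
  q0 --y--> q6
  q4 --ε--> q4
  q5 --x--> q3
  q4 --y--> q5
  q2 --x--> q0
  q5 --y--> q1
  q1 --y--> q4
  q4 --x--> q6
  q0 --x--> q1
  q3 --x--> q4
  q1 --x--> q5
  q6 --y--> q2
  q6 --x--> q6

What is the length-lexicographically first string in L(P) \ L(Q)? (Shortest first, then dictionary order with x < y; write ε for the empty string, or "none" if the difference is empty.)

xx

The string xx is accepted by P but not by Q.
No shorter string lies in the difference, and xx is the lexicographically first length-2 string in L(P) \ L(Q).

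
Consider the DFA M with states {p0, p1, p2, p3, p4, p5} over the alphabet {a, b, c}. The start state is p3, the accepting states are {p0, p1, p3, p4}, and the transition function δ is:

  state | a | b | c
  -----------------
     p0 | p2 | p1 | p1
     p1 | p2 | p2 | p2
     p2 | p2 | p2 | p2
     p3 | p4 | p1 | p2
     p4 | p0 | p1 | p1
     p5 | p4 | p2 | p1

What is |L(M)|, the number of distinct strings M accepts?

8

The useful subgraph on states {p0, p1, p3, p4} is acyclic, so L(M) is finite; the longest accepting path visits 4 useful states, giving maximum string length 3.
Counting accepting paths from p3 by length: 1 of length 0, 2 of length 1, 3 of length 2, 2 of length 3. Total 8.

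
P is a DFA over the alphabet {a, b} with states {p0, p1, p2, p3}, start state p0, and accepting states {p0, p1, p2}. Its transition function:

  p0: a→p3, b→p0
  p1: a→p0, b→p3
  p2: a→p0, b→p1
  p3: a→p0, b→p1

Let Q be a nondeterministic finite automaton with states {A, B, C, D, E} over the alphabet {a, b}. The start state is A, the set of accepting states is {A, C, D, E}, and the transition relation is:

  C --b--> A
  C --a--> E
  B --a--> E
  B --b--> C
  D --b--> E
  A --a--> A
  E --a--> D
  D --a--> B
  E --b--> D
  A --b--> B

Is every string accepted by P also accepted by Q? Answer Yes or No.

The string b is in L(P) but not in L(Q).
So L(P) ⊄ L(Q).

No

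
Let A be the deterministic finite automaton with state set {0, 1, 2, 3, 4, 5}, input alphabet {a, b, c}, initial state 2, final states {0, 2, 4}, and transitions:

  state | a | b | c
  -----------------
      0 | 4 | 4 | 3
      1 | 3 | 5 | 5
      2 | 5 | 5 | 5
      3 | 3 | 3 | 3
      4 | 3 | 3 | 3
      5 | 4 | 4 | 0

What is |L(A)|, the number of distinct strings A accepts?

16

The useful subgraph on states {0, 2, 4, 5} is acyclic, so L(A) is finite; the longest accepting path visits 4 useful states, giving maximum string length 3.
Counting accepting paths from 2 by length: 1 of length 0, 9 of length 2, 6 of length 3. Total 16.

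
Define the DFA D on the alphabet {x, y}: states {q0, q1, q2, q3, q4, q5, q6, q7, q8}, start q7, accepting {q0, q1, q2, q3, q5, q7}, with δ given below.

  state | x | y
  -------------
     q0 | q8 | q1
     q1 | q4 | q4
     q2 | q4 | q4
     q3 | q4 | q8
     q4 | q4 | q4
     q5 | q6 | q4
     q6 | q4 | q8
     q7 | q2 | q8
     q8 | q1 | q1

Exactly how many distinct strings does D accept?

4

The useful subgraph on states {q1, q2, q7, q8} is acyclic, so L(D) is finite; the longest accepting path visits 3 useful states, giving maximum string length 2.
Counting accepting paths from q7 by length: 1 of length 0, 1 of length 1, 2 of length 2. Total 4.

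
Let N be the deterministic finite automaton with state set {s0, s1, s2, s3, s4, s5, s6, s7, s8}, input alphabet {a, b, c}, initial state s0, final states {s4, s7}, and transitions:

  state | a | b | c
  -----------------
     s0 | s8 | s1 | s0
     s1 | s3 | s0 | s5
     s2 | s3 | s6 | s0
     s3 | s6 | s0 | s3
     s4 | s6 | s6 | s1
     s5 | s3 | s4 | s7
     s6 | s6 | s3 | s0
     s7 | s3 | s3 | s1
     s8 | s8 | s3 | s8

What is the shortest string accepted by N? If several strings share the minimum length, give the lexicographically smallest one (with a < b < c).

A breadth-first search from s0 reaches an accepting state first via the path s0 → s1 → s5 → s4 on input bcb.
No string of length < 3 is accepted (BFS exhausts all shorter strings without reaching an accepting state), and bcb is the lexicographically least accepting string of length 3.

bcb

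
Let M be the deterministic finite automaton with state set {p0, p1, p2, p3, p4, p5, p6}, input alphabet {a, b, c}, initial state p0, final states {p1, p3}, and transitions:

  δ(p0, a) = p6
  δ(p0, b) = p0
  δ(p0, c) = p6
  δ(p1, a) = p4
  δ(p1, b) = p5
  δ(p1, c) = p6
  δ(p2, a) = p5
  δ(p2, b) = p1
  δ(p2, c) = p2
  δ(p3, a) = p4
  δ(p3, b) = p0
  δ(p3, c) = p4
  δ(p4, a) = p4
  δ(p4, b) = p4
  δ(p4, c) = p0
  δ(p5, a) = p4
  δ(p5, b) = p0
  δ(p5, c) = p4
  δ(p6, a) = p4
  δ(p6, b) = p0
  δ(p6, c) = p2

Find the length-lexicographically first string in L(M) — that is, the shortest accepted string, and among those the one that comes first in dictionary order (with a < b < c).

acb

A breadth-first search from p0 reaches an accepting state first via the path p0 → p6 → p2 → p1 on input acb.
No string of length < 3 is accepted (BFS exhausts all shorter strings without reaching an accepting state), and acb is the lexicographically least accepting string of length 3.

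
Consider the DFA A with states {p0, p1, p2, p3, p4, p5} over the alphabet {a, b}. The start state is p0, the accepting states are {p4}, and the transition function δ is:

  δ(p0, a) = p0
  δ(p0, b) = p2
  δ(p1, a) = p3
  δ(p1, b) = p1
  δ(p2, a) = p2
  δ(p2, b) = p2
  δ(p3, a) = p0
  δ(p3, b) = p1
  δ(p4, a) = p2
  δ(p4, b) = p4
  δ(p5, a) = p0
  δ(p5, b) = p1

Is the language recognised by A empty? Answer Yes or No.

Yes

The states reachable from the start state are {p0, p2}.
None of the accepting states {p4} is reachable, so no string is accepted and L(A) = ∅.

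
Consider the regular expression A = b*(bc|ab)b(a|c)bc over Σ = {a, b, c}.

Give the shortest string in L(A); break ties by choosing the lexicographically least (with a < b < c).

By inspection of the expression, no string of length less than 6 matches, and abbabc is the lexicographically first match of length 6.

abbabc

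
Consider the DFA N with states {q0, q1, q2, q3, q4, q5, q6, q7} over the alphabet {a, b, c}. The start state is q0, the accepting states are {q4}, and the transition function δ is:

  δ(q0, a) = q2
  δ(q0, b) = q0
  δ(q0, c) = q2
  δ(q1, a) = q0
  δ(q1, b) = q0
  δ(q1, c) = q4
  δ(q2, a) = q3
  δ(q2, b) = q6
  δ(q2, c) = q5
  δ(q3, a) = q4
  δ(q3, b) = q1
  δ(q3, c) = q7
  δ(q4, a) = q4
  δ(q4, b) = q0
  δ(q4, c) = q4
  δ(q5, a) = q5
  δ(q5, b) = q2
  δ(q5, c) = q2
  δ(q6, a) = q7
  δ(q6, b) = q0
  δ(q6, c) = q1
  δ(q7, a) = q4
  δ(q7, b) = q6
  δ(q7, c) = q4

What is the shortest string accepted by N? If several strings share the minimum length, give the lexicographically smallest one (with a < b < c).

aaa

A breadth-first search from q0 reaches an accepting state first via the path q0 → q2 → q3 → q4 on input aaa.
No string of length < 3 is accepted (BFS exhausts all shorter strings without reaching an accepting state), and aaa is the lexicographically least accepting string of length 3.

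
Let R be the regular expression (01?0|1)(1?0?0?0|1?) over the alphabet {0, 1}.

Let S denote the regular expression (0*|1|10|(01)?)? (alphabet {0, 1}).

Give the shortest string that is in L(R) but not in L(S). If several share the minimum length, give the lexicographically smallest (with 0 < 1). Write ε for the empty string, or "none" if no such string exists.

The string 11 is accepted by R but not by S.
No shorter string lies in the difference, and 11 is the lexicographically first length-2 string in L(R) \ L(S).

11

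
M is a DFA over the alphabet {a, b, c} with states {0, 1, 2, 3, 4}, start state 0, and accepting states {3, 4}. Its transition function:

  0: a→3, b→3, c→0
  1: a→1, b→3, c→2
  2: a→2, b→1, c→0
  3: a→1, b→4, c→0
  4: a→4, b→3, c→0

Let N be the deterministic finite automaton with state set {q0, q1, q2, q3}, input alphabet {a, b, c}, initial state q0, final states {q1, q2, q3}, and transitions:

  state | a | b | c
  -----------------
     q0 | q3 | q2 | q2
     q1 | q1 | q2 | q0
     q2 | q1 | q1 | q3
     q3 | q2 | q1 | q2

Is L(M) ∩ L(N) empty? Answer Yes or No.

The string a is accepted by both M and N.
Hence L(M) ∩ L(N) ≠ ∅.

No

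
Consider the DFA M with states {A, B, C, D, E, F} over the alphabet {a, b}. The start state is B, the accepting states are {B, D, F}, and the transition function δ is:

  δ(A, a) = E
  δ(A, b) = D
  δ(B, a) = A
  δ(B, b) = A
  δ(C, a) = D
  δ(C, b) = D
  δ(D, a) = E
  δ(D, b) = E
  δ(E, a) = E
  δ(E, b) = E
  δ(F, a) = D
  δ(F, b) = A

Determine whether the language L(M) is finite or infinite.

The useful states (reachable from B and able to reach an accepting state) are {A, B, D}.
Restricted to these states the transition graph has no cycle, so every accepting path has bounded length and L is finite.

finite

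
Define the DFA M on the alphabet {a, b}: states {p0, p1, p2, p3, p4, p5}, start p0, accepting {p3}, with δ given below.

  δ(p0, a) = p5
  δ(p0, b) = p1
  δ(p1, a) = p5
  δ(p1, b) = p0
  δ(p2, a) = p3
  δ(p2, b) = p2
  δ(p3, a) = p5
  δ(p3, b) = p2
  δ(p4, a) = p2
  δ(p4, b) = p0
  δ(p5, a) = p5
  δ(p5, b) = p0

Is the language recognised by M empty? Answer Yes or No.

Yes

The states reachable from the start state are {p0, p1, p5}.
None of the accepting states {p3} is reachable, so no string is accepted and L(M) = ∅.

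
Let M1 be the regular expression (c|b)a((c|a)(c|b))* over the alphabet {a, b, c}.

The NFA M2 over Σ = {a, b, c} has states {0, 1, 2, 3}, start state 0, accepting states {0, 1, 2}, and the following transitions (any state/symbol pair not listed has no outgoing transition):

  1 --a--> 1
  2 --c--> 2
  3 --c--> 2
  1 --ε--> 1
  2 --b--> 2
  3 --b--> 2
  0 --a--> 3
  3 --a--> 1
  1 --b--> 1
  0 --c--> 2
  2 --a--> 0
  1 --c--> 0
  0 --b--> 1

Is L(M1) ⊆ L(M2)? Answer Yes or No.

Converting the expression M1 to a DFA (subset construction, then merging equivalent states) gives the minimal DFA with states {r0, r1, r2, r3, r4}, start state r0, accepting states {r3} and transitions r0: a→r1, b→r2, c→r2; r1: a→r1, b→r1, c→r1; r2: a→r3, b→r1, c→r1; r3: a→r4, b→r1, c→r4; r4: a→r1, b→r3, c→r3.
Exploring the product automaton M1 × M2 from the start pair (r0, 0), following both machines on each input symbol, reaches 14 state pairs: (r0, 0), (r1, 3), (r2, 1), (r2, 2), (r1, 1), (r1, 2), (r3, 1), (r1, 0), (r3, 0), (r4, 1), (r4, 0), (r4, 3), (r4, 2), (r3, 2).
M1 accepts in {r3} and M2 accepts in {0, 1, 2}. The reachable pairs whose M1-component is accepting are (r3, 1), (r3, 0), (r3, 2); in each of them the M2-component is accepting too, so the product for L(M1) \ L(M2) (M1-component accepting, M2-component rejecting) has no reachable accepting pair and the difference is empty.
Hence every string in L(M1) is also in L(M2).

Yes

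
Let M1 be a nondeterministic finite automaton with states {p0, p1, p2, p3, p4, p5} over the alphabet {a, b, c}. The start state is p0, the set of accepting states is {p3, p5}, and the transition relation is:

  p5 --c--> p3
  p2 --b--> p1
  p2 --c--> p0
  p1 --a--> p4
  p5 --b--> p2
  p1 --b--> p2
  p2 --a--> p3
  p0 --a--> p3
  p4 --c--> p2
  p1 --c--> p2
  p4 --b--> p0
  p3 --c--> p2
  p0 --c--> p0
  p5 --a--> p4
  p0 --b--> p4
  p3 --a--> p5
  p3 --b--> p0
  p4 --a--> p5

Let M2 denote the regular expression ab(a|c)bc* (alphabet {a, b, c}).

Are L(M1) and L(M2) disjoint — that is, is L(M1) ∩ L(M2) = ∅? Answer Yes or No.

Yes

Converting the expression M2 to a DFA (subset construction, then merging equivalent states) gives the minimal DFA with states {r0, r1, r2, r3, r4, r5}, start state r0, accepting states {r5} and transitions r0: a→r1, b→r2, c→r2; r1: a→r2, b→r3, c→r2; r2: a→r2, b→r2, c→r2; r3: a→r4, b→r2, c→r4; r4: a→r2, b→r5, c→r2; r5: a→r2, b→r2, c→r5.
Exploring the product automaton M1 × M2 from the start pair (p0, r0), following both machines on each input symbol, reaches 14 state pairs: (p0, r0), (p3, r1), (p4, r2), (p0, r2), (p5, r2), (p0, r3), (p2, r2), (p3, r2), (p3, r4), (p0, r4), (p1, r2), (p0, r5), (p4, r5), (p2, r5).
M1 accepts in {p3, p5} and M2 accepts in {r5}; no reachable pair has both components accepting, so no string drives both machines to acceptance simultaneously and L(M1) ∩ L(M2) = ∅.
So no string is accepted by both, and the intersection is empty.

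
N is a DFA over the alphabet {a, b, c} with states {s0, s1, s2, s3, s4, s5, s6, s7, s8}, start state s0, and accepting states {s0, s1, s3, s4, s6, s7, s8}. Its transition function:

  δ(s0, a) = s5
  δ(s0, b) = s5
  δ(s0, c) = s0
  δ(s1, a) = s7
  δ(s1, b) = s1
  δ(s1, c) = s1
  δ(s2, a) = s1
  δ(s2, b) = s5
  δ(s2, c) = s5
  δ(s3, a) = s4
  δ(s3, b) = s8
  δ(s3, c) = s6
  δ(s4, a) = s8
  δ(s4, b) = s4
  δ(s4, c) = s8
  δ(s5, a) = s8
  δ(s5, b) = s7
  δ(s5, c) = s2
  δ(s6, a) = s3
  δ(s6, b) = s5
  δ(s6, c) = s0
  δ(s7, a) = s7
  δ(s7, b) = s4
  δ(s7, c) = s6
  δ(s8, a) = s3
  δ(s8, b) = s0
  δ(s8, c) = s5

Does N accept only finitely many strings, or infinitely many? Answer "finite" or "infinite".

infinite

State s0 is reachable from the start and can reach an accepting state, and it lies on the cycle s0 → s0.
Traversing that cycle any number of times yields accepted strings of unbounded length, so the language is infinite.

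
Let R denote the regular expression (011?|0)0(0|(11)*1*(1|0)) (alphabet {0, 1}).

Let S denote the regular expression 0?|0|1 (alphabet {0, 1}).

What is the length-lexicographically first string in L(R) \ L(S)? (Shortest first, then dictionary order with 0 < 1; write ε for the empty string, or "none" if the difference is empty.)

The string 000 is accepted by R but not by S.
No shorter string lies in the difference, and 000 is the lexicographically first length-3 string in L(R) \ L(S).

000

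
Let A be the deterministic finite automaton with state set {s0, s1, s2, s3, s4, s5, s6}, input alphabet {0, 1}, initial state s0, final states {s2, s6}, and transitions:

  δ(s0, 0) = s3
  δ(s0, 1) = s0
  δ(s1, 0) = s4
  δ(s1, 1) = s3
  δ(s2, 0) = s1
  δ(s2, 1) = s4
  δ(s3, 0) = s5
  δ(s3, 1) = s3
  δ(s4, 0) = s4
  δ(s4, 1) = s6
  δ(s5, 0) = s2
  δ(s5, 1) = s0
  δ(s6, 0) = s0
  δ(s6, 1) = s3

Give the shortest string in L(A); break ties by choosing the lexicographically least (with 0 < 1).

000

A breadth-first search from s0 reaches an accepting state first via the path s0 → s3 → s5 → s2 on input 000.
No string of length < 3 is accepted (BFS exhausts all shorter strings without reaching an accepting state), and 000 is the lexicographically least accepting string of length 3.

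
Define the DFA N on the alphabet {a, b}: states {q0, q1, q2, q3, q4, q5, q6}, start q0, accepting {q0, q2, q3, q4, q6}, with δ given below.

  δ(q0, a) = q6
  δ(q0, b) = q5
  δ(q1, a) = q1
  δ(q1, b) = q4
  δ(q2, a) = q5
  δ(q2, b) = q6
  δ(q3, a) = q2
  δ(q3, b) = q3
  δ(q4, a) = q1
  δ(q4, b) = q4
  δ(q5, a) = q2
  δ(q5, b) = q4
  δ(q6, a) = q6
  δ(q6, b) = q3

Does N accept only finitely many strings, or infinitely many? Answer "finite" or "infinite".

infinite

State q5 is reachable from the start and can reach an accepting state, and it lies on the cycle q5 → q2 → q5.
Traversing that cycle any number of times yields accepted strings of unbounded length, so the language is infinite.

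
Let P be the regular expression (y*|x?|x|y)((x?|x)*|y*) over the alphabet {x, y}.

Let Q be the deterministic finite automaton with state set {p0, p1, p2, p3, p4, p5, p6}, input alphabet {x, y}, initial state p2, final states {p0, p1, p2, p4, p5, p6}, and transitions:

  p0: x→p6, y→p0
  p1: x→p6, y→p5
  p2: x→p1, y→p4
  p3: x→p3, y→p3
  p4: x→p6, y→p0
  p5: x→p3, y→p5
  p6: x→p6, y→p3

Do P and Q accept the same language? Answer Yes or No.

Yes

Converting the expression P to a DFA (subset construction, then merging equivalent states) gives the minimal DFA with states {r0, r1, r2, r3, r4, r5}, start state r0, accepting states {r0, r1, r2, r3, r4} and transitions r0: x→r1, y→r2; r1: x→r3, y→r4; r2: x→r3, y→r2; r3: x→r3, y→r5; r4: x→r5, y→r4; r5: x→r5, y→r5.
Exploring the product automaton P × Q from the start pair (r0, p2), following both machines on each input symbol, reaches 7 state pairs: (r0, p2), (r1, p1), (r2, p4), (r3, p6), (r4, p5), (r2, p0), (r5, p3).
P accepts in {r0, r1, r2, r3, r4} and Q accepts in {p0, p1, p2, p4, p5, p6}. In every reachable pair the two components are either both accepting — (r0, p2), (r1, p1), (r2, p4), (r3, p6), (r4, p5), (r2, p0) — or both non-accepting, so no string is accepted by exactly one of the machines: L(P) \ L(Q) and L(Q) \ L(P) are both empty.
Hence every string is accepted by P iff it is accepted by Q, and the two languages coincide.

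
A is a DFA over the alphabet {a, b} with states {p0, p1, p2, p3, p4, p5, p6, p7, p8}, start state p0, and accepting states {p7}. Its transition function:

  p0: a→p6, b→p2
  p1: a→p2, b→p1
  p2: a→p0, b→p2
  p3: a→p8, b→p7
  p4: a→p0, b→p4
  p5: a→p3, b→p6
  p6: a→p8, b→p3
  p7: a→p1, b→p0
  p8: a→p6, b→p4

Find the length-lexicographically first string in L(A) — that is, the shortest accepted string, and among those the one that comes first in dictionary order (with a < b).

abb

A breadth-first search from p0 reaches an accepting state first via the path p0 → p6 → p3 → p7 on input abb.
No string of length < 3 is accepted (BFS exhausts all shorter strings without reaching an accepting state), and abb is the lexicographically least accepting string of length 3.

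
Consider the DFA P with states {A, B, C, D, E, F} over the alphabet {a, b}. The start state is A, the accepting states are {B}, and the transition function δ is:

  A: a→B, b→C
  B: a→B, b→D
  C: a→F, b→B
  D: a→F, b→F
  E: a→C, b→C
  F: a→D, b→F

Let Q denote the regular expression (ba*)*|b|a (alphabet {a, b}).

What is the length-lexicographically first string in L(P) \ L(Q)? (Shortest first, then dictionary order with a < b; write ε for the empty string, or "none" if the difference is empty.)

aa

The string aa is accepted by P but not by Q.
No shorter string lies in the difference, and aa is the lexicographically first length-2 string in L(P) \ L(Q).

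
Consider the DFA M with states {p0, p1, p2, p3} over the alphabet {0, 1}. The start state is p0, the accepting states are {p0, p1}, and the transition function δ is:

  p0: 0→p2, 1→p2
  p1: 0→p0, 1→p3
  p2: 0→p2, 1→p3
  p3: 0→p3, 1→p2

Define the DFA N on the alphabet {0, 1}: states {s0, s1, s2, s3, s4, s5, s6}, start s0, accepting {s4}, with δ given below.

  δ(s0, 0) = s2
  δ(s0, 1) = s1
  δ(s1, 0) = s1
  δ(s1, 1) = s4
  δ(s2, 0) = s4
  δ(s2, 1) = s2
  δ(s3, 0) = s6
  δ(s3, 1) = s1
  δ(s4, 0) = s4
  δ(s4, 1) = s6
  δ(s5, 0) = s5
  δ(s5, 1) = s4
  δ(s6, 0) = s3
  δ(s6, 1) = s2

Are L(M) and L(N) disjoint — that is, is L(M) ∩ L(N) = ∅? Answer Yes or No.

Exploring the product automaton M × N from the start pair (p0, s0), following both machines on each input symbol, reaches 11 state pairs: (p0, s0), (p2, s2), (p2, s1), (p2, s4), (p3, s2), (p3, s4), (p3, s6), (p2, s6), (p3, s3), (p2, s3), (p3, s1).
M accepts in {p0, p1} and N accepts in {s4}; no reachable pair has both components accepting, so no string drives both machines to acceptance simultaneously and L(M) ∩ L(N) = ∅.
So no string is accepted by both, and the intersection is empty.

Yes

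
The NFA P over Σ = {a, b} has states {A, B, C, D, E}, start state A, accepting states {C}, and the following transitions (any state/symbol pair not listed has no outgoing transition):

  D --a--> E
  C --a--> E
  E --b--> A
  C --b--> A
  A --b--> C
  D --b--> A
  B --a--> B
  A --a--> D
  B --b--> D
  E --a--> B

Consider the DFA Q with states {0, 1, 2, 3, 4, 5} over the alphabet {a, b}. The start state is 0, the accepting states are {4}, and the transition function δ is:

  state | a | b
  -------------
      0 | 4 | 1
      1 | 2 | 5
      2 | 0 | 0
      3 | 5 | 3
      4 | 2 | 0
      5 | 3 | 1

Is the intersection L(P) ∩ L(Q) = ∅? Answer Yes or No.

Yes

Exploring the product automaton P × Q from the start pair (A, 0), following both machines on each input symbol, reaches 23 state pairs: (A, 0), (D, 4), (C, 1), (E, 2), (A, 5), (B, 0), (D, 3), (B, 4), (D, 1), (E, 5), (A, 3), (B, 2), (D, 0), (B, 3), (A, 1), (D, 5), (C, 3), (E, 4), (B, 5), (D, 2), (C, 5), (E, 3), (E, 0).
P accepts in {C} and Q accepts in {4}; no reachable pair has both components accepting, so no string drives both machines to acceptance simultaneously and L(P) ∩ L(Q) = ∅.
So no string is accepted by both, and the intersection is empty.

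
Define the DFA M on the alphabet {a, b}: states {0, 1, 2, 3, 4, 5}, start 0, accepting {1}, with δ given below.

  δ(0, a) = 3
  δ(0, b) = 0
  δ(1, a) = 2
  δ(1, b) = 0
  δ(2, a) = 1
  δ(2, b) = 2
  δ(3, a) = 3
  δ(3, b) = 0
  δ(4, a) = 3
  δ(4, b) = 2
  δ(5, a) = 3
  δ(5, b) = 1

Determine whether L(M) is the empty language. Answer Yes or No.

Yes

The states reachable from the start state are {0, 3}.
None of the accepting states {1} is reachable, so no string is accepted and L(M) = ∅.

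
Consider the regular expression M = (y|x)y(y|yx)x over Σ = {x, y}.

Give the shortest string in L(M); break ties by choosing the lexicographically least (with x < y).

By inspection of the expression, no string of length less than 4 matches, and xyyx is the lexicographically first match of length 4.

xyyx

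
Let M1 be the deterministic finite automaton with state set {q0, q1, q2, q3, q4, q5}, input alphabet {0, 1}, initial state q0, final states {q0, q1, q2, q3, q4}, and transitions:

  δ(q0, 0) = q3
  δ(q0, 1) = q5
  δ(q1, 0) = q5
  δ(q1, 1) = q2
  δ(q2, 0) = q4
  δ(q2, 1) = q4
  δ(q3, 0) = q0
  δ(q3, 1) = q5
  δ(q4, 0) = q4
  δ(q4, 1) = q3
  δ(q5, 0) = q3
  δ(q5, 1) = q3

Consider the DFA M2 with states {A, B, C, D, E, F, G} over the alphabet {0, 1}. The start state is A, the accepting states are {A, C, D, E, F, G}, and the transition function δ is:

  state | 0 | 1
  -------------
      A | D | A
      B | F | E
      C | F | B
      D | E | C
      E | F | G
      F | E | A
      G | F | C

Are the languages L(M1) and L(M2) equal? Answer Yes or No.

No

The string 011 is accepted by M1 but rejected by M2.
So L(M1) ≠ L(M2).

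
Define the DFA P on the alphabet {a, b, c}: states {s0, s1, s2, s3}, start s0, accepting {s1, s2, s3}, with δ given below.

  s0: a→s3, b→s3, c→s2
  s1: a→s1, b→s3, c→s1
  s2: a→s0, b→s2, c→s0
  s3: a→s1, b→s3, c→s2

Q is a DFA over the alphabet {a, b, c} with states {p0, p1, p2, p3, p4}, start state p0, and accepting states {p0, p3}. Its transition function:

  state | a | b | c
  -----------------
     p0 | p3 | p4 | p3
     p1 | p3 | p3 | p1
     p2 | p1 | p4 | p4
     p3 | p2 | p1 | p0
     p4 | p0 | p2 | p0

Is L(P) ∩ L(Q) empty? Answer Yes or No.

No

The string a is accepted by both P and Q.
Hence L(P) ∩ L(Q) ≠ ∅.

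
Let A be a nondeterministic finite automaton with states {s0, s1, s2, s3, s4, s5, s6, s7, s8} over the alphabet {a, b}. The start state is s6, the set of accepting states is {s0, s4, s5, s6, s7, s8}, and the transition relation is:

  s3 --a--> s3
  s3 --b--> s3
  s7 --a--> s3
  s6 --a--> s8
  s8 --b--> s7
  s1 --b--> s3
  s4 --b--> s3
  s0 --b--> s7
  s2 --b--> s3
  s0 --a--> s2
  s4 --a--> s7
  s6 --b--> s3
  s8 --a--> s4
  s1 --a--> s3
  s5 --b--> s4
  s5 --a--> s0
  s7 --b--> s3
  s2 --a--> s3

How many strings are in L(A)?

The useful subgraph on states {s4, s6, s7, s8} is acyclic, so L(A) is finite; the longest accepting path visits 4 useful states, giving maximum string length 3.
Counting accepting paths from s6 by length: 1 of length 0, 1 of length 1, 2 of length 2, 1 of length 3. Total 5.

5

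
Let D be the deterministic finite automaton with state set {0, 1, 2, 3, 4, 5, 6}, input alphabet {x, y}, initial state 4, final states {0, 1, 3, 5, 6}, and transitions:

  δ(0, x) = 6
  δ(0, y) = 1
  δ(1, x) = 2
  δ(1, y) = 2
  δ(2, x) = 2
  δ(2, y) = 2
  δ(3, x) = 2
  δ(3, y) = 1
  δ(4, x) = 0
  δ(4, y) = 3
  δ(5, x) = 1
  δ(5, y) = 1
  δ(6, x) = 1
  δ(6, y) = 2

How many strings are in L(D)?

6

The useful subgraph on states {0, 1, 3, 4, 6} is acyclic, so L(D) is finite; the longest accepting path visits 4 useful states, giving maximum string length 3.
Counting accepting paths from 4 by length: 2 of length 1, 3 of length 2, 1 of length 3. Total 6.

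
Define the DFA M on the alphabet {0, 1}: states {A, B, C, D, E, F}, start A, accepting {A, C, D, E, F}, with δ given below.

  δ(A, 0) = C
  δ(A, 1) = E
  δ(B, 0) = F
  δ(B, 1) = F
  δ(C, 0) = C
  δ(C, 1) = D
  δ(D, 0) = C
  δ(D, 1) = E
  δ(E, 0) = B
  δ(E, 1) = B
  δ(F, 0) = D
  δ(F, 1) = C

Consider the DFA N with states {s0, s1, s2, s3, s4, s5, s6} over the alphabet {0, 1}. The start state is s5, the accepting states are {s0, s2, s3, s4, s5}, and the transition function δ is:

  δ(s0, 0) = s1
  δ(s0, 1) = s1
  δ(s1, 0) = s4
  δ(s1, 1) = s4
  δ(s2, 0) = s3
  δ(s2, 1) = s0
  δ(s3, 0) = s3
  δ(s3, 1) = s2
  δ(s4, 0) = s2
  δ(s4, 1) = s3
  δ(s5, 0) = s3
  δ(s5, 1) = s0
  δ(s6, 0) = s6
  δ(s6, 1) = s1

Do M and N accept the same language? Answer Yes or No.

Yes

Exploring the product automaton M × N from the start pair (A, s5), following both machines on each input symbol, reaches 6 state pairs: (A, s5), (C, s3), (E, s0), (D, s2), (B, s1), (F, s4).
M accepts in {A, C, D, E, F} and N accepts in {s0, s2, s3, s4, s5}. In every reachable pair the two components are either both accepting — (A, s5), (C, s3), (E, s0), (D, s2), (F, s4) — or both non-accepting, so no string is accepted by exactly one of the machines: L(M) \ L(N) and L(N) \ L(M) are both empty.
Hence every string is accepted by M iff it is accepted by N, and the two languages coincide.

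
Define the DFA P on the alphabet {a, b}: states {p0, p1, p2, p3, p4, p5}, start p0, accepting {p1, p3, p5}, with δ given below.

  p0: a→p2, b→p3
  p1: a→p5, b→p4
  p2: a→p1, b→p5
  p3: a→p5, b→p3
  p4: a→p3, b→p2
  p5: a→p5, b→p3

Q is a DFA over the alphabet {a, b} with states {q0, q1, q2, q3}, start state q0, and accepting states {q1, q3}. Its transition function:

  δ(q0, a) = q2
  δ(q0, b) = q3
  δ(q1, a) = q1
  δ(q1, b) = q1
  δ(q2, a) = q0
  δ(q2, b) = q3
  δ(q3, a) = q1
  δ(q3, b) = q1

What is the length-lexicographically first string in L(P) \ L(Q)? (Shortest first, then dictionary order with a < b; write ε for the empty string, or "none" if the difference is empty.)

The string aa is accepted by P but not by Q.
No shorter string lies in the difference, and aa is the lexicographically first length-2 string in L(P) \ L(Q).

aa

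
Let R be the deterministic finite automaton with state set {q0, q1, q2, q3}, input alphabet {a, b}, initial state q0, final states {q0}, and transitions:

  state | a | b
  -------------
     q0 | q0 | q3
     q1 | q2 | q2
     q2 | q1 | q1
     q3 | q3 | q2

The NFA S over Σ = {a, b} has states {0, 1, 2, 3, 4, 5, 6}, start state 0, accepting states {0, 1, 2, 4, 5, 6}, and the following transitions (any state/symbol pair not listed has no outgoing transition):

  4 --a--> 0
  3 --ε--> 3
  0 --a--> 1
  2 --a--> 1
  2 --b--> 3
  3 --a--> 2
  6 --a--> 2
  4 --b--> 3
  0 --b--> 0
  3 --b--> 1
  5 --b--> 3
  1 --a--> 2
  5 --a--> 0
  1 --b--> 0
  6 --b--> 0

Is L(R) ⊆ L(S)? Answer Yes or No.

Exploring the product automaton R × S from the start pair (q0, 0), following both machines on each input symbol, reaches 15 state pairs: (q0, 0), (q0, 1), (q3, 0), (q0, 2), (q3, 1), (q2, 0), (q3, 3), (q3, 2), (q1, 1), (q1, 0), (q2, 1), (q2, 3), (q2, 2), (q1, 2), (q1, 3).
R accepts in {q0} and S accepts in {0, 1, 2, 4, 5, 6}. The reachable pairs whose R-component is accepting are (q0, 0), (q0, 1), (q0, 2); in each of them the S-component is accepting too, so the product for L(R) \ L(S) (R-component accepting, S-component rejecting) has no reachable accepting pair and the difference is empty.
Hence every string in L(R) is also in L(S).

Yes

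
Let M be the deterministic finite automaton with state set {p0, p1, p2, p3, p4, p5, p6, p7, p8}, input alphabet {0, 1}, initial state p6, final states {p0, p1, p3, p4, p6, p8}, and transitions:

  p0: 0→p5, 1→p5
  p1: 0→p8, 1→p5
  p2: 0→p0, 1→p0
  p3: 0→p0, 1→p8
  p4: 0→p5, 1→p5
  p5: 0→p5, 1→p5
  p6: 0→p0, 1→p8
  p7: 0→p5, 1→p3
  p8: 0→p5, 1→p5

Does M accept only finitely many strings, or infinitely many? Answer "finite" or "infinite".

The useful states (reachable from p6 and able to reach an accepting state) are {p0, p6, p8}.
Restricted to these states the transition graph has no cycle, so every accepting path has bounded length and L is finite.

finite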